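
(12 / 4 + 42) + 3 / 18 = 271 / 6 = 45.17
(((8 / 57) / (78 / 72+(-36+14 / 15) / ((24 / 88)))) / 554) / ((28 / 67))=-4020 / 845464109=-0.00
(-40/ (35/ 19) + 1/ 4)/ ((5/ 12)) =-51.51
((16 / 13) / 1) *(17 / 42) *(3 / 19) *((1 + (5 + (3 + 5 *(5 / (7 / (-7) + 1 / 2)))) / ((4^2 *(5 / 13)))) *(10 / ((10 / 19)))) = -3961 / 455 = -8.71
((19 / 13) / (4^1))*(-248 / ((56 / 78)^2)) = -68913 / 392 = -175.80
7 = 7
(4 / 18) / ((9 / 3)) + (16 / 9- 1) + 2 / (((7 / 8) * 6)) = 1.23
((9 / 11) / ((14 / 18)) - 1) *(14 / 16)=1 / 22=0.05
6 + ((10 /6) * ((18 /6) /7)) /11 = 467 /77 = 6.06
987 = 987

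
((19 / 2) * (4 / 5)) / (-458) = -19 / 1145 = -0.02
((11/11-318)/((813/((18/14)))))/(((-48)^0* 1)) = -951/1897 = -0.50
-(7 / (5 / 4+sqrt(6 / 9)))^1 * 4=-1680 / 43+448 * sqrt(6) / 43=-13.55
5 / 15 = 1 / 3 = 0.33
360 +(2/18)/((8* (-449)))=11638079/32328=360.00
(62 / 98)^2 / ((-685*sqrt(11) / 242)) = -21142*sqrt(11) / 1644685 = -0.04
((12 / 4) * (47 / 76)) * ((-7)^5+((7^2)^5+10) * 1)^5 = 63377046249407634654627866670280493292880128 / 19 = 3335634013126717613401467000000000000000000.00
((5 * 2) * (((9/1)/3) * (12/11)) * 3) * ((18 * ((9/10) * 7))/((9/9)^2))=122472/11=11133.82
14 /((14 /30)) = 30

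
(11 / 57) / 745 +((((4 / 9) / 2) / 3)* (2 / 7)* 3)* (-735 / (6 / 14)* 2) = -27743767 / 127395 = -217.78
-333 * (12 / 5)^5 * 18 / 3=-497166336 / 3125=-159093.23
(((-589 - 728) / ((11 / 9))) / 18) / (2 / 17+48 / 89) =-1992621 / 21868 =-91.12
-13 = -13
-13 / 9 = -1.44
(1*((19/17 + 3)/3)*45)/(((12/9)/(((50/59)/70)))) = 1125/2006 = 0.56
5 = 5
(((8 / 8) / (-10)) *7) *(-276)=966 / 5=193.20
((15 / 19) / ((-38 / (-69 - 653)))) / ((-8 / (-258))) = 483.75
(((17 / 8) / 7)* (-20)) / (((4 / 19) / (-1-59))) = 24225 / 14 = 1730.36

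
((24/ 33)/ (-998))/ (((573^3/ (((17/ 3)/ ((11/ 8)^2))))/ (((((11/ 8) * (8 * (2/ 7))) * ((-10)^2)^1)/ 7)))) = -870400/ 1669810226859621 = -0.00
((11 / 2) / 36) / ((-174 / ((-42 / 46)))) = 77 / 96048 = 0.00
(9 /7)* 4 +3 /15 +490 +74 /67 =1164169 /2345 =496.45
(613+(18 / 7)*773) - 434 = 2166.71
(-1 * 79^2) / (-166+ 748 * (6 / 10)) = -31205 / 1414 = -22.07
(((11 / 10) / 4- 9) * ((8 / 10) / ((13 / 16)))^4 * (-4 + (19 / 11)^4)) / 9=-5835486920704 / 1306755003125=-4.47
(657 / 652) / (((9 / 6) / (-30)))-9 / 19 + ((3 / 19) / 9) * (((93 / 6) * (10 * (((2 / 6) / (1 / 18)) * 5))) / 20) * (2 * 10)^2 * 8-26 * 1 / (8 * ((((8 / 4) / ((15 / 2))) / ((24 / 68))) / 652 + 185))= 219071761421777 / 16810311598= 13031.99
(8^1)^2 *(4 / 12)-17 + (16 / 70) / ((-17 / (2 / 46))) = 177881 / 41055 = 4.33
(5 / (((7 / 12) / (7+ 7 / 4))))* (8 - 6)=150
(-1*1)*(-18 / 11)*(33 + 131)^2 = 484128 / 11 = 44011.64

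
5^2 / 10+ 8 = 21 / 2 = 10.50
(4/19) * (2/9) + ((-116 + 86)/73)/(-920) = 54241/1148436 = 0.05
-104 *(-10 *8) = 8320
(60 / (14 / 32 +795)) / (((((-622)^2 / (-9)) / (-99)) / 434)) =8436960 / 111906197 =0.08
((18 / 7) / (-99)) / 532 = -1 / 20482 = -0.00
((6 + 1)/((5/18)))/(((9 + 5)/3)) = 27/5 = 5.40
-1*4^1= -4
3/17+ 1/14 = 59/238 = 0.25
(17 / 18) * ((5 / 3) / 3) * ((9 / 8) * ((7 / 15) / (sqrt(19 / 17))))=119 * sqrt(323) / 8208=0.26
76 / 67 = 1.13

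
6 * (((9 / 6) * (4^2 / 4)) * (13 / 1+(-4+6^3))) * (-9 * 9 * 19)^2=19185020100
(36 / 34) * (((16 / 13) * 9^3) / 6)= 34992 / 221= 158.33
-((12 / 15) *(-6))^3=13824 / 125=110.59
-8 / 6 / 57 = -0.02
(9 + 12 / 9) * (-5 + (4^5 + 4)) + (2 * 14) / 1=10599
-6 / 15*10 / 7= -0.57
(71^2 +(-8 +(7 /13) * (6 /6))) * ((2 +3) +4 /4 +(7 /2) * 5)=1537746 /13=118288.15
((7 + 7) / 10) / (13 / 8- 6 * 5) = -56 / 1135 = -0.05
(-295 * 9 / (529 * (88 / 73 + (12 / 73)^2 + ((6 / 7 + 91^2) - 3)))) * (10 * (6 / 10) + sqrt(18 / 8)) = -1485591975 / 326786770672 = -0.00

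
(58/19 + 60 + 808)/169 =16550/3211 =5.15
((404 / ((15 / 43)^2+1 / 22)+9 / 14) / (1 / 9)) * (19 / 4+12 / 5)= 22783459941 / 146440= 155582.22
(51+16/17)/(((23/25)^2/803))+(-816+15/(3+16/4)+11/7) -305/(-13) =39681617356/818363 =48489.02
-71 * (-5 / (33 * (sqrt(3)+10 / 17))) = -60350 / 25311+102595 * sqrt(3) / 25311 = 4.64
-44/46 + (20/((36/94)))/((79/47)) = 492428/16353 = 30.11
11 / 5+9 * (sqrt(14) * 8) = 11 / 5+72 * sqrt(14) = 271.60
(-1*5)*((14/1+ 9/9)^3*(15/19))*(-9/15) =151875/19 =7993.42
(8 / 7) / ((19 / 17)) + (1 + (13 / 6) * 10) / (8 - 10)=-4114 / 399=-10.31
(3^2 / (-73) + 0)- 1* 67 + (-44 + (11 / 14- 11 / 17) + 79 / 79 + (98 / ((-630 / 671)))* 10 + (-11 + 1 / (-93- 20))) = -1164.77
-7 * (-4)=28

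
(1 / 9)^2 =1 / 81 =0.01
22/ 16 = 11/ 8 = 1.38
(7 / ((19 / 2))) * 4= 56 / 19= 2.95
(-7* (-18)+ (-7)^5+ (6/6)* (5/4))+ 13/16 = -16678.94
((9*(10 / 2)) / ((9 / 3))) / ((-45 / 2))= -2 / 3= -0.67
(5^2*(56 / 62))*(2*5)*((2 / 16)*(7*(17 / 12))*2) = 104125 / 186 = 559.81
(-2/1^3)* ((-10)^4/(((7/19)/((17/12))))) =-1615000/21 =-76904.76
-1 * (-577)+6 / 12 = 1155 / 2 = 577.50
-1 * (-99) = 99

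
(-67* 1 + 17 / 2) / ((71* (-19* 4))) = 117 / 10792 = 0.01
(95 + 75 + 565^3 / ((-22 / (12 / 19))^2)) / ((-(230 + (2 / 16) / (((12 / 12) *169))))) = -8788624989040 / 13583087441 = -647.03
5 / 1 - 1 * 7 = -2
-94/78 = -47/39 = -1.21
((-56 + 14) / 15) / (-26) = 7 / 65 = 0.11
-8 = -8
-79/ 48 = -1.65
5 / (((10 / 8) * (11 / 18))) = 72 / 11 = 6.55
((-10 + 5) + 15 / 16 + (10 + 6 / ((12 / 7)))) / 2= 151 / 32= 4.72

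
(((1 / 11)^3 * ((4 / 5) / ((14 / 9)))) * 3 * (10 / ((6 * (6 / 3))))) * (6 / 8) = 27 / 37268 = 0.00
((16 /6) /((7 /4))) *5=160 /21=7.62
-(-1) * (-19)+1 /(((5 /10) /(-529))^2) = 1119345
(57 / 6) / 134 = 19 / 268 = 0.07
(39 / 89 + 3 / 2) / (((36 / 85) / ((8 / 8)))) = 9775 / 2136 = 4.58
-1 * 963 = -963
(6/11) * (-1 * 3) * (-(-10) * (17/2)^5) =-63893565/88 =-726063.24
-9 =-9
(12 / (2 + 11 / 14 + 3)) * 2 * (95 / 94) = 5320 / 1269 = 4.19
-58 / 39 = -1.49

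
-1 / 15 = -0.07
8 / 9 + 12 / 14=1.75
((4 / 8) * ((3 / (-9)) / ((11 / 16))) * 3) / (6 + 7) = -0.06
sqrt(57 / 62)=sqrt(3534) / 62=0.96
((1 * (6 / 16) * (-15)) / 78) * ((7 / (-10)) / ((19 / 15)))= 315 / 7904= 0.04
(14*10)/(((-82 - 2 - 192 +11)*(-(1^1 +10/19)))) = 532/1537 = 0.35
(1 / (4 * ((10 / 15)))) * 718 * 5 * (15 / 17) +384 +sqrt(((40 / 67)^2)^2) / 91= 43663341413 / 27777932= 1571.87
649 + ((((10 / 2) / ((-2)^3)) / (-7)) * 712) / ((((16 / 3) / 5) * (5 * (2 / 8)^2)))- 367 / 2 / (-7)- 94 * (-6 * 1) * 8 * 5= 327963 / 14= 23425.93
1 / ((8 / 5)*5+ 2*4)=1 / 16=0.06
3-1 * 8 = -5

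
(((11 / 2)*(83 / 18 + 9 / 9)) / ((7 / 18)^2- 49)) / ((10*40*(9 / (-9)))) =9999 / 6330800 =0.00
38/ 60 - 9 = -251/ 30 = -8.37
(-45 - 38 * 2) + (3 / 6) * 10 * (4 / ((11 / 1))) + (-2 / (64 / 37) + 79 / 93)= -119.49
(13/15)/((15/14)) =182/225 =0.81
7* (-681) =-4767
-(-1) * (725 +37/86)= 62387/86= 725.43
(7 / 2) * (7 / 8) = 49 / 16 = 3.06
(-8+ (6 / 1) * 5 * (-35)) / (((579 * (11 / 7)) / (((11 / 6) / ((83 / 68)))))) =-251804 / 144171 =-1.75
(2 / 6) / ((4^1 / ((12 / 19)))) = 1 / 19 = 0.05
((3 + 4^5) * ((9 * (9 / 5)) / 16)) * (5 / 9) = 9243 / 16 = 577.69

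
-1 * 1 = -1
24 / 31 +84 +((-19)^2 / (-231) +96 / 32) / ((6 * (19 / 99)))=354670 / 4123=86.02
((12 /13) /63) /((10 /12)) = 0.02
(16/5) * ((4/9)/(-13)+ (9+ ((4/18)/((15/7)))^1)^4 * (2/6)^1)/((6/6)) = 474530773132048/64769371875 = 7326.47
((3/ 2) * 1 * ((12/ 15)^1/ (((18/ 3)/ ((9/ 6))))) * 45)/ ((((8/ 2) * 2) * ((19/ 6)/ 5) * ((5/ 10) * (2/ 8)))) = 405/ 19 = 21.32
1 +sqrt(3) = 2.73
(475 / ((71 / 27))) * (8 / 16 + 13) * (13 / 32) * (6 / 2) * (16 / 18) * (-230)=-172560375 / 284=-607606.95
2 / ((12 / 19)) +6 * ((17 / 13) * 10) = 6367 / 78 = 81.63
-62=-62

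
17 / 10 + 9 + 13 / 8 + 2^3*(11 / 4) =1373 / 40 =34.32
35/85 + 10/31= 387/527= 0.73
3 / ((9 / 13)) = 13 / 3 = 4.33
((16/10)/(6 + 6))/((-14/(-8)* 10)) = 4/525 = 0.01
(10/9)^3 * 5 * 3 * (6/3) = 10000/243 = 41.15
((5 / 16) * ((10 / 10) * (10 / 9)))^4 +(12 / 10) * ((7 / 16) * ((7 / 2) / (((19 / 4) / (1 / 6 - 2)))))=-1773516673 / 2553016320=-0.69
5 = 5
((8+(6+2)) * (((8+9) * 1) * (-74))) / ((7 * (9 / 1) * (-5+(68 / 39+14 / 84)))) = 523328 / 5061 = 103.40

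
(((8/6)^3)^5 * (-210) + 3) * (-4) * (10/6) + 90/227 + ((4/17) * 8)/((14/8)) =40599801506536742/387607024791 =104744.75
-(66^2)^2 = -18974736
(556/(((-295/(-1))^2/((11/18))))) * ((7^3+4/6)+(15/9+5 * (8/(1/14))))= 8305528/2349675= 3.53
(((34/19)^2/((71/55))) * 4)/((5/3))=152592/25631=5.95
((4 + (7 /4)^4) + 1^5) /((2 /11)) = 40491 /512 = 79.08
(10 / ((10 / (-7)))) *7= -49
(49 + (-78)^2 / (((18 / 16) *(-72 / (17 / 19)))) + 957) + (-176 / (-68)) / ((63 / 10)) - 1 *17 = 18765973 / 20349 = 922.21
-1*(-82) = 82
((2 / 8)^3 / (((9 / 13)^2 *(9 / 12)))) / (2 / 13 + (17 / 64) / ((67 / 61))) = 588796 / 5359851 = 0.11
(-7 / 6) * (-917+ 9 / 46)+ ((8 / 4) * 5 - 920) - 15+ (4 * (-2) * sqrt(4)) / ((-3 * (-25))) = 332101 / 2300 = 144.39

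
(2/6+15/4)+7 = 133/12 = 11.08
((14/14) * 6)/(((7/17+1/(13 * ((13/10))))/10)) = 57460/451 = 127.41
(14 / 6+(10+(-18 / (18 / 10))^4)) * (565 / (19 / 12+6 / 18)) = 67883620 / 23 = 2951461.74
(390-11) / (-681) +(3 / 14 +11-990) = -9337049 / 9534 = -979.34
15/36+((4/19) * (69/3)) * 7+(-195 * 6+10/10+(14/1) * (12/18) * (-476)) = -5577.36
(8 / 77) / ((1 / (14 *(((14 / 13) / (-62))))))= -112 / 4433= -0.03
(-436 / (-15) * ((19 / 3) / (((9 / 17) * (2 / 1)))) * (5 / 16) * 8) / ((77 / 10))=352070 / 6237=56.45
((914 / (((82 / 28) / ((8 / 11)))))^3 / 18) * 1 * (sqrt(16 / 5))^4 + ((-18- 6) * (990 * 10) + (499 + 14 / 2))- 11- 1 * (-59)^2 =132344421651989746 / 20640116475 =6411999.75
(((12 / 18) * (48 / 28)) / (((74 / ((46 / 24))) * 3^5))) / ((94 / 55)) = 1265 / 17748234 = 0.00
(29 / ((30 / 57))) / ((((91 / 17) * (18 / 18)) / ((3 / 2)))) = 15.44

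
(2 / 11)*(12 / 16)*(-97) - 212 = -4955 / 22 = -225.23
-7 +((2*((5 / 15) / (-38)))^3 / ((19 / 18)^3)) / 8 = -7.00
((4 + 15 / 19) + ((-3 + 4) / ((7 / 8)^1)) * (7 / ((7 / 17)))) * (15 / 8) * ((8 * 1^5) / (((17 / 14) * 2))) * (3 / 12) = 48315 / 1292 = 37.40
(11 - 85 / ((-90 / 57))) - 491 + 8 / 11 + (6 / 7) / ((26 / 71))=-2541131 / 6006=-423.10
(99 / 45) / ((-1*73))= -11 / 365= -0.03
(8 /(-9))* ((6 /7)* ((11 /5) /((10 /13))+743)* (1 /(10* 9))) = -49724 /7875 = -6.31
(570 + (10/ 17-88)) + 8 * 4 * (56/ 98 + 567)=2218740/ 119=18644.87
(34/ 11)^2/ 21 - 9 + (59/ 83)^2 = -140735636/ 17504949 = -8.04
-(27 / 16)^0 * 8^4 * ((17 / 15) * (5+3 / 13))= -4734976 / 195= -24281.93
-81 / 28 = -2.89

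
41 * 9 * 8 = 2952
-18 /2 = -9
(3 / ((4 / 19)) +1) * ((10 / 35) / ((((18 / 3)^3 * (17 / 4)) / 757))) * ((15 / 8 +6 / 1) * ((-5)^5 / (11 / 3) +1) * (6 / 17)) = -108100357 / 12716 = -8501.13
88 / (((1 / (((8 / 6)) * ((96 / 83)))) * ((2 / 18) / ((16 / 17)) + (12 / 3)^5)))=1622016 / 12240259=0.13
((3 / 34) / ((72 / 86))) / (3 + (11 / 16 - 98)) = -86 / 76959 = -0.00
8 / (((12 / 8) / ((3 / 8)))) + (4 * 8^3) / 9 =2066 / 9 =229.56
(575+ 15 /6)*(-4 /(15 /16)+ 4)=-154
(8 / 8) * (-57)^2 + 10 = 3259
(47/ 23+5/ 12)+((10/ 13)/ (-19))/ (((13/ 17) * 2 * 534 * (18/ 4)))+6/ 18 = 1983012661/ 709875036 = 2.79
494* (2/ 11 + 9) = 49894/ 11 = 4535.82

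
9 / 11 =0.82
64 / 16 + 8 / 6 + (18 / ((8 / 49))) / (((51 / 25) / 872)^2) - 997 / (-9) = 52395512005 / 2601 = 20144372.17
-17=-17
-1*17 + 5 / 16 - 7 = -379 / 16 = -23.69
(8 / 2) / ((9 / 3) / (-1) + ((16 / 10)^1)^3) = 3.65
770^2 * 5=2964500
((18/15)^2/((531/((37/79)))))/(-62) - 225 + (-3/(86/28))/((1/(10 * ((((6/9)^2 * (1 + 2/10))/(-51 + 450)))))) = -225.01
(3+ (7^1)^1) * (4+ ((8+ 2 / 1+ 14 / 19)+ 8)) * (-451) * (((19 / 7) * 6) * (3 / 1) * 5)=-175348800 / 7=-25049828.57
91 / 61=1.49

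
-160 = -160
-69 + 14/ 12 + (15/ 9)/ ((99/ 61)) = -39683/ 594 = -66.81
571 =571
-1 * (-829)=829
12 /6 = 2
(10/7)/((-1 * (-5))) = 2/7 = 0.29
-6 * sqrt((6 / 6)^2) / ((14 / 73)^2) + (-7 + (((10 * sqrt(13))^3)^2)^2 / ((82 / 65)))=15373386664999999316407 / 4018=3826129085365853488.40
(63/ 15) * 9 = 189/ 5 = 37.80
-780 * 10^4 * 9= -70200000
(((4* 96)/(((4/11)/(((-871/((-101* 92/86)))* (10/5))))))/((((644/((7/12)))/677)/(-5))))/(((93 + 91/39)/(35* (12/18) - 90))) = 1950437000/53429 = 36505.21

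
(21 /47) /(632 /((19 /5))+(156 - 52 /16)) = 532 /379901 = 0.00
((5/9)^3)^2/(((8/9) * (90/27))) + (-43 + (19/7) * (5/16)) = -42.14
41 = 41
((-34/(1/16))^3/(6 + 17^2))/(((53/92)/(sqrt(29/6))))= -7405502464 *sqrt(174)/46905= -2082619.90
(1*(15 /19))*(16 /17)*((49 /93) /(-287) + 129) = 39349600 /410533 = 95.85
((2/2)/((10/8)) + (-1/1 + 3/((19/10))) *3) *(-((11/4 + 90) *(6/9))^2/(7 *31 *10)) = -4738783/1060200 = -4.47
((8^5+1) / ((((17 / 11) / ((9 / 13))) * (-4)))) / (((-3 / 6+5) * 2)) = -360459 / 884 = -407.76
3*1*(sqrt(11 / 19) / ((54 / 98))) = 49*sqrt(209) / 171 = 4.14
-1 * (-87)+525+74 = 686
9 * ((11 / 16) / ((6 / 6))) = 99 / 16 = 6.19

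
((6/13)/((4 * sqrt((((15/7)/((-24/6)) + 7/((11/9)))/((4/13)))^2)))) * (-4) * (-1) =2464/90077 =0.03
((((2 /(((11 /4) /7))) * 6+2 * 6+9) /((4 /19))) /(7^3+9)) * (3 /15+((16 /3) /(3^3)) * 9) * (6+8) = 745731 /38720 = 19.26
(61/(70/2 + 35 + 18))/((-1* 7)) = -61/616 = -0.10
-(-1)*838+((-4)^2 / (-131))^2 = 14381174 / 17161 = 838.01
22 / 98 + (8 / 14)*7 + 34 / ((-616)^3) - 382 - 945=-154596012049 / 116872448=-1322.78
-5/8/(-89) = 5/712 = 0.01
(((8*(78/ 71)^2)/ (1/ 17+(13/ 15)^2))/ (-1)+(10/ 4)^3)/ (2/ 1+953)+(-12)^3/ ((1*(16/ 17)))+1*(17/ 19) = -416011305635289/ 226696633288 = -1835.10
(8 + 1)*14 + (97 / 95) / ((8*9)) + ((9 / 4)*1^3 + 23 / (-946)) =414897011 / 3235320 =128.24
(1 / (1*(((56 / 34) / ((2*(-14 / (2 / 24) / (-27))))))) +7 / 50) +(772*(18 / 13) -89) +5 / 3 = 5787319 / 5850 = 989.29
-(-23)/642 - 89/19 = -56701/12198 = -4.65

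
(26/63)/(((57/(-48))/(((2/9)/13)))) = -64/10773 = -0.01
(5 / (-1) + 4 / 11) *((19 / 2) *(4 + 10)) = -6783 / 11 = -616.64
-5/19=-0.26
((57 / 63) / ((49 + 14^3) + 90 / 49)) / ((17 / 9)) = 133 / 776033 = 0.00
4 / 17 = 0.24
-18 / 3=-6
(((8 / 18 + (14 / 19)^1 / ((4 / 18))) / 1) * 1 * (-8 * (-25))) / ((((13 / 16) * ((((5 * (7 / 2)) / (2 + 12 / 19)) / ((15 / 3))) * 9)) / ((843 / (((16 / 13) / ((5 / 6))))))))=9034150000 / 204687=44136.41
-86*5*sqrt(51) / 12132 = -215*sqrt(51) / 6066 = -0.25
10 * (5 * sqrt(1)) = 50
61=61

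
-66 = -66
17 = 17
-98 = -98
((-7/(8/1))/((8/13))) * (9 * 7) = -5733/64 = -89.58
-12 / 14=-6 / 7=-0.86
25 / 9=2.78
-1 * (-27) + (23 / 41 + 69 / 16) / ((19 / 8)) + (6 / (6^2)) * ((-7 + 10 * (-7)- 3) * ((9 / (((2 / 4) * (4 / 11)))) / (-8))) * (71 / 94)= 13380707 / 146452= 91.37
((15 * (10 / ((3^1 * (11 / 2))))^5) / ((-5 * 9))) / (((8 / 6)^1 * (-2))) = 400000 / 39135393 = 0.01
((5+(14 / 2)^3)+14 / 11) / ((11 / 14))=53788 / 121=444.53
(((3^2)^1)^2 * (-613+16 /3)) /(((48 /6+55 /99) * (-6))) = 147663 /154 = 958.85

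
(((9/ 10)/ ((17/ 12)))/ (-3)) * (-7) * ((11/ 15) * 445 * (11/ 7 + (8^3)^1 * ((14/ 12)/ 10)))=12603646/ 425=29655.64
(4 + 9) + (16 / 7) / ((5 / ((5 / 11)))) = 1017 / 77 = 13.21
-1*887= -887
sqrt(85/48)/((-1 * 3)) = -sqrt(255)/36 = -0.44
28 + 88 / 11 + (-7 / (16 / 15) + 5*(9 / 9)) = 551 / 16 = 34.44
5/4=1.25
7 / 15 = 0.47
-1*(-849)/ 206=849/ 206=4.12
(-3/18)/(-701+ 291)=1/2460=0.00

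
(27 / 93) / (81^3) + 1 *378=691936183 / 1830519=378.00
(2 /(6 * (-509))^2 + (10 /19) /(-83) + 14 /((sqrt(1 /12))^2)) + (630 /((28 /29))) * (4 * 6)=15827.99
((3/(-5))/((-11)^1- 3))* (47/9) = 47/210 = 0.22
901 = 901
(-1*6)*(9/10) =-27/5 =-5.40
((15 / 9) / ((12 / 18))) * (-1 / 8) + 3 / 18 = -7 / 48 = -0.15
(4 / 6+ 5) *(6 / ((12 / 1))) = 17 / 6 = 2.83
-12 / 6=-2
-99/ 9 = -11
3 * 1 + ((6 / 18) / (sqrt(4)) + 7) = 10.17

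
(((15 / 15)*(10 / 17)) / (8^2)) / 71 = 5 / 38624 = 0.00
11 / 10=1.10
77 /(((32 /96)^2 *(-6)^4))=77 /144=0.53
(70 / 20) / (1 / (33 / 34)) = 231 / 68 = 3.40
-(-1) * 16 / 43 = 16 / 43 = 0.37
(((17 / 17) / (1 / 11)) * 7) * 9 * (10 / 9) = 770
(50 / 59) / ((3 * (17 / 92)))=4600 / 3009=1.53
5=5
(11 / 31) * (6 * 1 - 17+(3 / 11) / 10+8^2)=5833 / 310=18.82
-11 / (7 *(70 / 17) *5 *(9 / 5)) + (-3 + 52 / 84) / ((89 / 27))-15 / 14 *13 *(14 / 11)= -18.49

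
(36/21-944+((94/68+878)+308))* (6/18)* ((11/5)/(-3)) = -641663/10710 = -59.91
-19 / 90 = -0.21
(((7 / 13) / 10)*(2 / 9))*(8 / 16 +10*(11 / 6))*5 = 791 / 702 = 1.13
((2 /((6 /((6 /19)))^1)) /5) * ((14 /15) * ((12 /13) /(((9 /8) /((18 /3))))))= 1792 /18525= 0.10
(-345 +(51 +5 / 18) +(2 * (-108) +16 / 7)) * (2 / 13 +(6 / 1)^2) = -15025195 / 819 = -18345.78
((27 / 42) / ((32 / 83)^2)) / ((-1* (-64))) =62001 / 917504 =0.07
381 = 381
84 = 84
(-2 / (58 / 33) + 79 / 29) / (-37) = -46 / 1073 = -0.04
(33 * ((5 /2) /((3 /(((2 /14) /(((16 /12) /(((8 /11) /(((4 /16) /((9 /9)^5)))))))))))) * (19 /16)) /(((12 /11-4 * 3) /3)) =-627 /224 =-2.80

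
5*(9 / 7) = 45 / 7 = 6.43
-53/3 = -17.67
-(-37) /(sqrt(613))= 37 *sqrt(613) /613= 1.49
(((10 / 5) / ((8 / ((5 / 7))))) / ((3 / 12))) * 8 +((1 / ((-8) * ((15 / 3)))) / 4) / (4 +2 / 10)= 5.71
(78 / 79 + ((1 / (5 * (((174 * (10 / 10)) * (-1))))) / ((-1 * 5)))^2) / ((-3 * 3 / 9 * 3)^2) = 0.11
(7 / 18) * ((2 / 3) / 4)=7 / 108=0.06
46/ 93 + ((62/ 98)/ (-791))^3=2678400527285471/ 5415027158591547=0.49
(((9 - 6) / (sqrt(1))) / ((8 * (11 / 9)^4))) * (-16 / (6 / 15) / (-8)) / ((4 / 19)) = 1869885 / 468512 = 3.99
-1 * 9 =-9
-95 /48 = -1.98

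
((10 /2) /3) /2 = 5 /6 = 0.83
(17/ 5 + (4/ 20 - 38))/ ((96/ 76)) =-817/ 30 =-27.23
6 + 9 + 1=16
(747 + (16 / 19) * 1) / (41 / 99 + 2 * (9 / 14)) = 9846837 / 22382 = 439.94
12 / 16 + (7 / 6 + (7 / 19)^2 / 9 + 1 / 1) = 38101 / 12996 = 2.93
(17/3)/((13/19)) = 323/39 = 8.28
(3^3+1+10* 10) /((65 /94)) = 12032 /65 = 185.11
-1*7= -7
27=27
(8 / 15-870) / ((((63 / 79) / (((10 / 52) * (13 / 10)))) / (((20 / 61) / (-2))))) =515159 / 11529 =44.68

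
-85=-85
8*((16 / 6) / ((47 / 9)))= 192 / 47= 4.09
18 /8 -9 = -27 /4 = -6.75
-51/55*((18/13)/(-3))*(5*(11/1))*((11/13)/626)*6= 10098/52897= 0.19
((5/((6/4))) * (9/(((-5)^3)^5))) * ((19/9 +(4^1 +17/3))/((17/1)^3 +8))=-212/90106201171875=-0.00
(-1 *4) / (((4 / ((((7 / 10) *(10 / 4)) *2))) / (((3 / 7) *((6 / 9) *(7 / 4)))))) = -7 / 4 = -1.75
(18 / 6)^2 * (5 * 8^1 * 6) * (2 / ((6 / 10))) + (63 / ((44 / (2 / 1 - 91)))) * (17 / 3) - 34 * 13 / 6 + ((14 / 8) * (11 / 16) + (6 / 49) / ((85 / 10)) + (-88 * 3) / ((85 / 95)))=10749964285 / 1759296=6110.38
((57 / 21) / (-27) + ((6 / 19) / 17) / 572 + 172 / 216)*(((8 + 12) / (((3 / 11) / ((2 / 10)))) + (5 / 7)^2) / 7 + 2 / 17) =22079487995 / 13882637223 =1.59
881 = 881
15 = 15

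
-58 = -58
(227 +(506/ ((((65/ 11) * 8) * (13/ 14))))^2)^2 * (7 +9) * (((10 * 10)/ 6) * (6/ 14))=2112926827465943442/ 142752876175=14801290.76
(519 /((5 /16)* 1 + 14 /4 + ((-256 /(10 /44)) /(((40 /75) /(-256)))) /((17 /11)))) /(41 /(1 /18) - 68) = 70584 /31878368515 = 0.00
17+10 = 27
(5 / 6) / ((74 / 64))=0.72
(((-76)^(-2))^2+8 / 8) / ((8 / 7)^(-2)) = 33362177 / 25542916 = 1.31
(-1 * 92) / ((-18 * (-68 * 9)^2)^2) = -23 / 11362939842816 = -0.00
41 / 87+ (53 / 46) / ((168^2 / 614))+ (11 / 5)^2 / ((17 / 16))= 40417021163 / 8000798400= 5.05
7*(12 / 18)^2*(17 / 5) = 476 / 45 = 10.58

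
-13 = -13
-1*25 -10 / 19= -485 / 19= -25.53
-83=-83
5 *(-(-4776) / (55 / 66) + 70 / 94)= 28659.72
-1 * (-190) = 190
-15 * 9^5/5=-177147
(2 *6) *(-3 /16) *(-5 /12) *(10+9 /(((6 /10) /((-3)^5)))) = -54525 /16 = -3407.81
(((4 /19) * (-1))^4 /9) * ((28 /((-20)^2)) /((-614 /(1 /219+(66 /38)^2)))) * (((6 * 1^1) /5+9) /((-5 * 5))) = 909548416 /29653459849434375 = 0.00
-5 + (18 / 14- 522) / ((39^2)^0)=-3680 / 7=-525.71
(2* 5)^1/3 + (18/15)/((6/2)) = 56/15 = 3.73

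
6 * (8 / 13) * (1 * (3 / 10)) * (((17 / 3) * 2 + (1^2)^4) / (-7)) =-1.95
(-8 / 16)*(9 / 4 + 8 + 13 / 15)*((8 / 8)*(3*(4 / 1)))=-66.70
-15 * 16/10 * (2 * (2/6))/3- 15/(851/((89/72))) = -109373/20424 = -5.36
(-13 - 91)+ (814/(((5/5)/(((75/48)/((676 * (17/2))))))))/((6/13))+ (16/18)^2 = -58847195/572832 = -102.73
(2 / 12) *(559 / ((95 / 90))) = 1677 / 19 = 88.26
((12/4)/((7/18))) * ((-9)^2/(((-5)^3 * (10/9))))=-19683/4375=-4.50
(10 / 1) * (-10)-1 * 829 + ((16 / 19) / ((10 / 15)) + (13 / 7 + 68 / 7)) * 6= -113315 / 133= -851.99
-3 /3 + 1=0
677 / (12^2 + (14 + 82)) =677 / 240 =2.82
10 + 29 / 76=789 / 76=10.38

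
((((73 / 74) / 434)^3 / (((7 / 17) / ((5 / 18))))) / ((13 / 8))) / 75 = 6613289 / 101737138240941840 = 0.00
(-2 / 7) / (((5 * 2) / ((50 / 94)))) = -5 / 329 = -0.02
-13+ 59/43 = -500/43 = -11.63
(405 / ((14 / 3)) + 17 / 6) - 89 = 13 / 21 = 0.62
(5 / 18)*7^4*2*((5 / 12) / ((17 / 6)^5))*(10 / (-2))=-21609000 / 1419857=-15.22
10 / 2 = 5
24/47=0.51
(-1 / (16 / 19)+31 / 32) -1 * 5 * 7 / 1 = -1127 / 32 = -35.22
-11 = -11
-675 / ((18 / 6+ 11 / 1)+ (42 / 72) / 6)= -9720 / 203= -47.88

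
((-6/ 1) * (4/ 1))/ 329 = -24/ 329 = -0.07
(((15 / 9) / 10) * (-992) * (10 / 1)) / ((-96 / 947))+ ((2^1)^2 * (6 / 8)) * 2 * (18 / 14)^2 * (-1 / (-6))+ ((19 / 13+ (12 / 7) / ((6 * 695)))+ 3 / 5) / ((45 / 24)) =324974447494 / 19922175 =16312.20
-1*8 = -8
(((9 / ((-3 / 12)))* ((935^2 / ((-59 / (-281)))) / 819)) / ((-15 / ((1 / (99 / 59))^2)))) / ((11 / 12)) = 383306480 / 81081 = 4727.45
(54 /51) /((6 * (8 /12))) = 9 /34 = 0.26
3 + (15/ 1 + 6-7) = 17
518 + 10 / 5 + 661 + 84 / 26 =15395 / 13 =1184.23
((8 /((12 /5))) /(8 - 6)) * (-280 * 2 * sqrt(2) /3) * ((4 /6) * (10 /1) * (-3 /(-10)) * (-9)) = 5600 * sqrt(2) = 7919.60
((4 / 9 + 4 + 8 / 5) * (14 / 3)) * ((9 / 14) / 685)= 272 / 10275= 0.03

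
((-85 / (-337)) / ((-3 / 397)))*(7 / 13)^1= -236215 / 13143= -17.97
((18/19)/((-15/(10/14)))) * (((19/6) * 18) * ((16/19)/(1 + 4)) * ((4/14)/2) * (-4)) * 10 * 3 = 6912/931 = 7.42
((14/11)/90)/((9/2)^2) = 28/40095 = 0.00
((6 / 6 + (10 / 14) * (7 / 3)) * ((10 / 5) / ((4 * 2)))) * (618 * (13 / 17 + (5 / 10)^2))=7107 / 17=418.06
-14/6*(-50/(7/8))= 400/3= 133.33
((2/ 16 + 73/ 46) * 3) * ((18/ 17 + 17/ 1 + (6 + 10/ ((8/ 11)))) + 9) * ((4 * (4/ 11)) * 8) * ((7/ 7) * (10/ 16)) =15039675/ 8602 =1748.39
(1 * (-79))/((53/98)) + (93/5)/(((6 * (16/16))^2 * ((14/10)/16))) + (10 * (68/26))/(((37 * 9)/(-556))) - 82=-426953108/1606059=-265.84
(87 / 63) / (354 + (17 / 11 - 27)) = 319 / 75894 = 0.00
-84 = -84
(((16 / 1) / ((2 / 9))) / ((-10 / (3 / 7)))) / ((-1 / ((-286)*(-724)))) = 22362912 / 35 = 638940.34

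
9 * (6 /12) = 9 /2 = 4.50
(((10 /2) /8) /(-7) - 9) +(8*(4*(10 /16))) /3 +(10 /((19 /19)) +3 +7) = 17.58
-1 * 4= -4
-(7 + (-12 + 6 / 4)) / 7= 1 / 2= 0.50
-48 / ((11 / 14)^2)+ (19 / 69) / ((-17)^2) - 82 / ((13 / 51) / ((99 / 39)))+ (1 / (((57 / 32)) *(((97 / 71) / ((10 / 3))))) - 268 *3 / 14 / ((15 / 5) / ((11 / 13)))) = -909.18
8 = 8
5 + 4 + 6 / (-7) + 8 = 113 / 7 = 16.14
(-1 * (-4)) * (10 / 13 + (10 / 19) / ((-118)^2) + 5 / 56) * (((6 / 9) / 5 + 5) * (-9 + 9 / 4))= -818506161 / 6878456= -119.00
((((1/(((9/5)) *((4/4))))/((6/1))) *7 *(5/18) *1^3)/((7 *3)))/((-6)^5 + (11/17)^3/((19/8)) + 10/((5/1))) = -466735/423210119976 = -0.00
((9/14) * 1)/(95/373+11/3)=10071/61432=0.16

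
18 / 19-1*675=-12807 / 19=-674.05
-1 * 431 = -431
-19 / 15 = -1.27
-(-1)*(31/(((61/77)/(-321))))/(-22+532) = -255409/10370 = -24.63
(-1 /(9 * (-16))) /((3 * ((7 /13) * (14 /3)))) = 13 /14112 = 0.00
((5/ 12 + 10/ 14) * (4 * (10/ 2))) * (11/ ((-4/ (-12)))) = 5225/ 7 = 746.43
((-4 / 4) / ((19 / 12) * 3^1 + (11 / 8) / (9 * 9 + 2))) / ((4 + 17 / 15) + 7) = -332 / 19201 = -0.02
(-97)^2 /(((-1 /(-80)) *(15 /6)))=301088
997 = 997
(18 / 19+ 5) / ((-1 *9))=-113 / 171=-0.66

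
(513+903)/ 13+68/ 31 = 44780/ 403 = 111.12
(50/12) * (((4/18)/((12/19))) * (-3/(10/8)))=-3.52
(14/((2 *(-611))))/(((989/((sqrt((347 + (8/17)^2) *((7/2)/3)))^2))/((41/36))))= -0.01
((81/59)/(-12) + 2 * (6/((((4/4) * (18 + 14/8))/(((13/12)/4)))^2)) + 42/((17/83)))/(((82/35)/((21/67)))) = 1885876825105/68781836324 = 27.42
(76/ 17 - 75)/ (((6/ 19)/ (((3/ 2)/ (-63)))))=5.32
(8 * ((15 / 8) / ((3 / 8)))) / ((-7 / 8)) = -320 / 7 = -45.71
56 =56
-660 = -660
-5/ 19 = -0.26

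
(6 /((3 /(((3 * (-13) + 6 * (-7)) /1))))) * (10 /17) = -1620 /17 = -95.29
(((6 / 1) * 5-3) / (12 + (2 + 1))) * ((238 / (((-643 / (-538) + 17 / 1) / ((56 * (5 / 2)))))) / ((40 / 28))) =37644936 / 16315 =2307.38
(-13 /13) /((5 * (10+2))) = -1 /60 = -0.02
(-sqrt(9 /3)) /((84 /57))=-19 * sqrt(3) /28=-1.18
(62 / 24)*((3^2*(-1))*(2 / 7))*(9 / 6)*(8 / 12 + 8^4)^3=-14386572914750 / 21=-685074900702.38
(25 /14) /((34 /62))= 775 /238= 3.26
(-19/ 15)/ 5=-19/ 75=-0.25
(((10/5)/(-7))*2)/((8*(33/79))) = -79/462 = -0.17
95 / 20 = 19 / 4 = 4.75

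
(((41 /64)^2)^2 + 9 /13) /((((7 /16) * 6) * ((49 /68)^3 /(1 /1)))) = 922316689181 /1052448423936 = 0.88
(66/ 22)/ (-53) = -3/ 53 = -0.06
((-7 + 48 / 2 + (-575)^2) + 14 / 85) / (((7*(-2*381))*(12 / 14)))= -7026146 / 97155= -72.32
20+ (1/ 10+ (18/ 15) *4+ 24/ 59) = 14931/ 590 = 25.31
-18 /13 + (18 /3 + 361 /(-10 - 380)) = 1439 /390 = 3.69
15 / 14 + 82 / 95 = 2573 / 1330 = 1.93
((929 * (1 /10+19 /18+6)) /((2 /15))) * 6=299138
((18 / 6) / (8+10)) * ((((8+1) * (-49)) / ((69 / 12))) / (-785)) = 294 / 18055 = 0.02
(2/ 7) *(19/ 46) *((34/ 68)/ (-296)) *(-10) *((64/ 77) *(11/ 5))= 152/ 41699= 0.00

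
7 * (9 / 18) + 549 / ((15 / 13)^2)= 20793 / 50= 415.86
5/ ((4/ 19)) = 95/ 4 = 23.75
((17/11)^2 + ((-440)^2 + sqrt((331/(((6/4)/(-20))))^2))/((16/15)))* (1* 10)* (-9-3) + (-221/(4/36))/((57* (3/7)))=-51214519607/2299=-22276868.03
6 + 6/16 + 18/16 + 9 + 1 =35/2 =17.50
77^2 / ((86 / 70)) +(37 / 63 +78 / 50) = 326981551 / 67725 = 4828.08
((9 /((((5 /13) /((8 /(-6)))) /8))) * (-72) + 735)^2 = 8748047961 /25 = 349921918.44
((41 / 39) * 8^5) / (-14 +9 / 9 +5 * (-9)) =-671744 / 1131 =-593.94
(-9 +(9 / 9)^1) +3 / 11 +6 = -19 / 11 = -1.73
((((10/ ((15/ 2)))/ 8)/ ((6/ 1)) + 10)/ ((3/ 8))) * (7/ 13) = 5054/ 351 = 14.40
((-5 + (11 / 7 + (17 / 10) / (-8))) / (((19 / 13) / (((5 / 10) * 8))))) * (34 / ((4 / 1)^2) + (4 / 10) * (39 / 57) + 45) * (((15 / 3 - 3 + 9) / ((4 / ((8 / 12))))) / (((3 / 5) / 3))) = -4329.69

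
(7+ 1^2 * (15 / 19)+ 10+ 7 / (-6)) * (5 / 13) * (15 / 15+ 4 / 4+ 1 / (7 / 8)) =104225 / 5187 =20.09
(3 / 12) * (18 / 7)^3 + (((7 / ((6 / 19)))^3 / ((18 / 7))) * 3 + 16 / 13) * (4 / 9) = 5652.42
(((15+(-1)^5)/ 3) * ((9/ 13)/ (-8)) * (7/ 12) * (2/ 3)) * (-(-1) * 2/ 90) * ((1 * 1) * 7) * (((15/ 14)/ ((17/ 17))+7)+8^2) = -49441/ 28080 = -1.76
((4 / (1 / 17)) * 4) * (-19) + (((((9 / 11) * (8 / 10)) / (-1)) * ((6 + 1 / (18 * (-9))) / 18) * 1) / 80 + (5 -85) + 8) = -1867536971 / 356400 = -5240.00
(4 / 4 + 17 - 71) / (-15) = 53 / 15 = 3.53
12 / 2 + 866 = 872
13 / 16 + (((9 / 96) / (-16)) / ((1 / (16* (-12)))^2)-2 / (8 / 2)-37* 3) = -5227 / 16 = -326.69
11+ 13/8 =101/8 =12.62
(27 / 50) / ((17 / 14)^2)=2646 / 7225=0.37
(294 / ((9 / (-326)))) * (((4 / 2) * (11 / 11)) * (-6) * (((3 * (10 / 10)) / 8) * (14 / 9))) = 223636 / 3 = 74545.33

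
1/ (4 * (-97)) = -1/ 388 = -0.00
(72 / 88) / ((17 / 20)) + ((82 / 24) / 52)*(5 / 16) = 1835455 / 1867008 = 0.98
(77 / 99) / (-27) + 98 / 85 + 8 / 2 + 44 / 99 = 5.57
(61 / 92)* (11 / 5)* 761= 510631 / 460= 1110.07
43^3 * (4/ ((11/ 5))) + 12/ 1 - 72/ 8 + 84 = 1591097/ 11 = 144645.18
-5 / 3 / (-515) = 1 / 309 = 0.00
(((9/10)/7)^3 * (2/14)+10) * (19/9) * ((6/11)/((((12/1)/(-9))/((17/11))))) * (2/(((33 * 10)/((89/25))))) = -690236426563/2396798250000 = -0.29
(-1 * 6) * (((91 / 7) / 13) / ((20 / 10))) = -3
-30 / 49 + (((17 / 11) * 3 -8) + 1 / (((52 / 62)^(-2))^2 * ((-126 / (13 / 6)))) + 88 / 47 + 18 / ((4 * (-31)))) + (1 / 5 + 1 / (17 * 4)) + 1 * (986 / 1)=211325749441697873 / 214771217785740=983.96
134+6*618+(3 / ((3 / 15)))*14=4052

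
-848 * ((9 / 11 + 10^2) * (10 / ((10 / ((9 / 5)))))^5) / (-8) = 6941446146 / 34375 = 201932.98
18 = 18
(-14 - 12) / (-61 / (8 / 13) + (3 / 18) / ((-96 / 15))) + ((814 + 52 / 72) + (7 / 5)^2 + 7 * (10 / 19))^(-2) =245598115866803988 / 936583501376533493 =0.26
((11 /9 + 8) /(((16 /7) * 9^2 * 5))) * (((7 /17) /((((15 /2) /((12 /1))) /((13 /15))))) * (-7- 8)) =-52871 /619650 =-0.09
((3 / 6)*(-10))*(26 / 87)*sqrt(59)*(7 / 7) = -130*sqrt(59) / 87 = -11.48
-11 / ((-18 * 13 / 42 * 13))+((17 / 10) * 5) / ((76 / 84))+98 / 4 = 327971 / 9633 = 34.05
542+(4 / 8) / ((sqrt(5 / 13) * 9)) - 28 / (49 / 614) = sqrt(65) / 90+1338 / 7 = 191.23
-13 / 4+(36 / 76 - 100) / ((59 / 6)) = -59957 / 4484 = -13.37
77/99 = 0.78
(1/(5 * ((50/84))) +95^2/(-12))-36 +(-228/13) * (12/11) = -173075803/214500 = -806.88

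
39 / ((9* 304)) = 13 / 912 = 0.01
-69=-69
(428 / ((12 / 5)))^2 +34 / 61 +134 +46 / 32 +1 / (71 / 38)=19919396501 / 623664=31939.31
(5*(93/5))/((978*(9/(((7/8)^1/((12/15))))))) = 1085/93888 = 0.01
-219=-219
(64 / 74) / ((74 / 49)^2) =19208 / 50653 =0.38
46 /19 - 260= -4894 /19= -257.58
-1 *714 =-714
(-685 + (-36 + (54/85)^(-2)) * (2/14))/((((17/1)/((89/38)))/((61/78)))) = -76440162559/1028519856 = -74.32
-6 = -6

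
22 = 22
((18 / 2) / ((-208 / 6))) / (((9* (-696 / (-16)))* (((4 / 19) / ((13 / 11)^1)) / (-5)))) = 95 / 5104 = 0.02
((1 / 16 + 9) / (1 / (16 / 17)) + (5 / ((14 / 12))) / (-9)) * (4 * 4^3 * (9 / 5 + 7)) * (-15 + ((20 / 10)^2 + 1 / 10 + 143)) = 2396597.42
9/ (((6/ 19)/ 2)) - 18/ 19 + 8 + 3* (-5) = 932/ 19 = 49.05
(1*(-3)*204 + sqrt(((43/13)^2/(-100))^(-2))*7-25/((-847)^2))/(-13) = 726941977017/17244360133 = 42.16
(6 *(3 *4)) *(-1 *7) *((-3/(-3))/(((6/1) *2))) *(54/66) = -378/11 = -34.36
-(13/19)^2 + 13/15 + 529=2866693/5415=529.40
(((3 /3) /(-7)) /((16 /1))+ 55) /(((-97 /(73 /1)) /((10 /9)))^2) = 273510925 /7113204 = 38.45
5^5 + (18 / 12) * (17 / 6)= 12517 / 4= 3129.25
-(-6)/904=0.01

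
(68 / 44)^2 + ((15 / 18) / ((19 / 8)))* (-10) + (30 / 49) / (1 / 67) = 13484347 / 337953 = 39.90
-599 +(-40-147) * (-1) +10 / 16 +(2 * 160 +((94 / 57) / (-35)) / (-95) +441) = 530102177 / 1516200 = 349.63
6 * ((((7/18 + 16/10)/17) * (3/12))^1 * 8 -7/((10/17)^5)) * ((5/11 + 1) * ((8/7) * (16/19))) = -194187116416/233165625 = -832.83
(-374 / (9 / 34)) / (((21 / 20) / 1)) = -254320 / 189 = -1345.61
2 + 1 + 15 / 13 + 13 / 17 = 4.92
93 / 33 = 31 / 11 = 2.82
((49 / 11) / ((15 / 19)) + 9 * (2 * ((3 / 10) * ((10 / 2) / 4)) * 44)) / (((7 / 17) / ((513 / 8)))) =47131.15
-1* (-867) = 867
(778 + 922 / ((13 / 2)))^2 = 142993764 / 169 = 846116.95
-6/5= -1.20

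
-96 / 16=-6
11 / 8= 1.38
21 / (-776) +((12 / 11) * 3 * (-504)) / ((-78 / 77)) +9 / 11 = 180777837 / 110968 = 1629.10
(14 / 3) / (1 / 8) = 112 / 3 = 37.33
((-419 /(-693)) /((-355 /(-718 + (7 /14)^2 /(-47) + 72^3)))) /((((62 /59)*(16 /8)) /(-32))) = 9660.38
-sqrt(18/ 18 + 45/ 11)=-2 * sqrt(154)/ 11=-2.26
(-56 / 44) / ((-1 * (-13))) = -14 / 143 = -0.10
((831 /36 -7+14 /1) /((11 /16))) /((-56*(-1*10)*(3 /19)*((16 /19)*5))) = 130321 /1108800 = 0.12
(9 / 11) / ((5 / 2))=18 / 55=0.33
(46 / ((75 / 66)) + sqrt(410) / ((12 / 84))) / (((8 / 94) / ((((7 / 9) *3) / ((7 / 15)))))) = 11891 / 5 + 1645 *sqrt(410) / 4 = 10705.38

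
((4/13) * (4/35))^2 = 256/207025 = 0.00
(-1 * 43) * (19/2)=-817/2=-408.50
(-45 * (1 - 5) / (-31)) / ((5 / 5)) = -180 / 31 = -5.81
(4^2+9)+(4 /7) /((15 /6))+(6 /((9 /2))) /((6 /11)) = 8717 /315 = 27.67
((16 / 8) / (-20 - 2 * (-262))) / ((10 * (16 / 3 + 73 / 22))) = 11 / 239820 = 0.00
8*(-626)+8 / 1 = -5000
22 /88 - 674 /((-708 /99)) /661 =61241 /155996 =0.39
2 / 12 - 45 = -269 / 6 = -44.83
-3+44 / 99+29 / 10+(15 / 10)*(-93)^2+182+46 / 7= 4146161 / 315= 13162.42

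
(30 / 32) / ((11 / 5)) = 75 / 176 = 0.43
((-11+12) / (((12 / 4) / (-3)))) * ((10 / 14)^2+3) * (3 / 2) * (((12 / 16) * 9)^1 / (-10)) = 3483 / 980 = 3.55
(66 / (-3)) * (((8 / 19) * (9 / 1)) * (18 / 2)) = -14256 / 19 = -750.32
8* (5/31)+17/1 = 567/31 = 18.29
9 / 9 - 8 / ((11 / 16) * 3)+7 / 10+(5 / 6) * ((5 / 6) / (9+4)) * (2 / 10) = -55807 / 25740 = -2.17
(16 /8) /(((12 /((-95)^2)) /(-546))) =-821275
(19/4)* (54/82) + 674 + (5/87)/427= 4125360121/6092436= 677.13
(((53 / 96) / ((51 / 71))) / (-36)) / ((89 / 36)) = -3763 / 435744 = -0.01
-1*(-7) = 7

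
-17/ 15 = -1.13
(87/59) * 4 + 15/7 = 3321/413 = 8.04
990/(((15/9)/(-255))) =-151470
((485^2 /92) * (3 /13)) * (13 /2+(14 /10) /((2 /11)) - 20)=-4092915 /1196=-3422.17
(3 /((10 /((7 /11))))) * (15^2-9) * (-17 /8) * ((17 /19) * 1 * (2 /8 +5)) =-3441123 /8360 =-411.62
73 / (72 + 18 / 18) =1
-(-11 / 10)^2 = -121 / 100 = -1.21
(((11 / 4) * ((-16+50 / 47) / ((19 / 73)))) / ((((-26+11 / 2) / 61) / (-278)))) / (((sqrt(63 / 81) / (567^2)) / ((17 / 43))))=-11195295120207198 * sqrt(7) / 1574359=-18813985083.48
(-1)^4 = 1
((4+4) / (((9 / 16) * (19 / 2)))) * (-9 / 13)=-256 / 247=-1.04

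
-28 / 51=-0.55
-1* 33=-33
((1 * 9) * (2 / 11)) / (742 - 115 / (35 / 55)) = 126 / 43219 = 0.00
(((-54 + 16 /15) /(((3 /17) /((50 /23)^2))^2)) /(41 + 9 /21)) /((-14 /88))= 1262063000000 /219115503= 5759.81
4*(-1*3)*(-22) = 264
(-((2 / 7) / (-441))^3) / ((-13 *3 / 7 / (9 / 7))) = -8 / 127477044513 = -0.00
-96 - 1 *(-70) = -26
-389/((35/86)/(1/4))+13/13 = -16657/70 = -237.96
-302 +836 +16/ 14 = 3746/ 7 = 535.14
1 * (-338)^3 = -38614472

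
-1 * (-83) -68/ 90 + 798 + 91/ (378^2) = 89837813/ 102060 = 880.25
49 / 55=0.89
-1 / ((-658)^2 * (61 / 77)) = -11 / 3772972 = -0.00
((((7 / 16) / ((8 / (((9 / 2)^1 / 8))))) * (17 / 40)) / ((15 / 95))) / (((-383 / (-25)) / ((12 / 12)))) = 33915 / 6275072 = 0.01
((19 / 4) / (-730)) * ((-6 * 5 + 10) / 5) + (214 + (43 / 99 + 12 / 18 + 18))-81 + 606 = 54789841 / 72270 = 758.13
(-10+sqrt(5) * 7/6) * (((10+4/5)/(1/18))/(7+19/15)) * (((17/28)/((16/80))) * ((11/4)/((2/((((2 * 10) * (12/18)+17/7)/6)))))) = -125341425/48608+8356095 * sqrt(5)/27776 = -1905.92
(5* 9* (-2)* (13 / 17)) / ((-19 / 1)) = 1170 / 323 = 3.62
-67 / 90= -0.74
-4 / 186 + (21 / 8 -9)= -4759 / 744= -6.40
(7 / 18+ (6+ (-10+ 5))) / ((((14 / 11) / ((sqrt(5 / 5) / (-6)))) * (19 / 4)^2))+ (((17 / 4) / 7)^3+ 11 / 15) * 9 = 9207174247 / 1069830720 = 8.61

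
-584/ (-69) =584/ 69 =8.46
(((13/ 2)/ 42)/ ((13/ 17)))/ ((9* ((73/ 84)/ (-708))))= -4012/ 219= -18.32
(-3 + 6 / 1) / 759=1 / 253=0.00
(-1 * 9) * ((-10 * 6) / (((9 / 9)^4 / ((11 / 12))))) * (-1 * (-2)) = 990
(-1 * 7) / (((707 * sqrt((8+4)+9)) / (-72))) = 24 * sqrt(21) / 707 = 0.16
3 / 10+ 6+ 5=11.30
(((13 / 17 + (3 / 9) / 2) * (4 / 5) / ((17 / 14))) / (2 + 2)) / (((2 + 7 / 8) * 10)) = 532 / 99705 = 0.01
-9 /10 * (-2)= 9 /5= 1.80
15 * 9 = 135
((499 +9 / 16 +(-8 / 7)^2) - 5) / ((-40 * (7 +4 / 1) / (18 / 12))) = -1166283 / 689920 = -1.69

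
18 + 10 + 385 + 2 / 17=7023 / 17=413.12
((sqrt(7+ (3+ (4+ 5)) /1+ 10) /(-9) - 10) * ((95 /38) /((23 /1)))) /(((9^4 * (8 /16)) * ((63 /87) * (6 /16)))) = -11600 /9506889 - 1160 * sqrt(29) /85562001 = -0.00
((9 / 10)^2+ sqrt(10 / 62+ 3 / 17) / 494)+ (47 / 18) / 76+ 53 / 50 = sqrt(93806) / 260338+ 65129 / 34200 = 1.91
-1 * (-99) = 99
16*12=192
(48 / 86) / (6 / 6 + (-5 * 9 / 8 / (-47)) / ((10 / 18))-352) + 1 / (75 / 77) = 9689501 / 9452475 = 1.03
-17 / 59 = -0.29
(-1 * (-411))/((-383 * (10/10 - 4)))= 137/383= 0.36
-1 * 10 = -10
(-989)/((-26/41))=40549/26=1559.58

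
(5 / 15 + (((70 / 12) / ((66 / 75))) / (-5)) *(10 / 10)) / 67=-131 / 8844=-0.01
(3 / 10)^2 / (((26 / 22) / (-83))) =-8217 / 1300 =-6.32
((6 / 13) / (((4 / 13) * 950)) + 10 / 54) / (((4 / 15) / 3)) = 9581 / 4560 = 2.10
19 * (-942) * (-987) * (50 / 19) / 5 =9297540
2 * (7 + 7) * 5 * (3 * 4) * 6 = 10080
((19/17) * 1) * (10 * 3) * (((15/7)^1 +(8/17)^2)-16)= -457.20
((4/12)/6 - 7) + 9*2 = 199/18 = 11.06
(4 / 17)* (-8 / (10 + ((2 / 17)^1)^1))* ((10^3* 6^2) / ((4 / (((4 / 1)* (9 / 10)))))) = -259200 / 43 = -6027.91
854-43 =811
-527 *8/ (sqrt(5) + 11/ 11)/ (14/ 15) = 7905/ 7 - 7905 *sqrt(5)/ 7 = -1395.87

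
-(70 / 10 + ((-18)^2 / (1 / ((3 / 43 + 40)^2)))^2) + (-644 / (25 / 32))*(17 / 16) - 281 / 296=-6846409178283677389241 / 25299127400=-270618392090.62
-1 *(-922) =922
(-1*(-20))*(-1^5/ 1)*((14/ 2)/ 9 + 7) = -1400/ 9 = -155.56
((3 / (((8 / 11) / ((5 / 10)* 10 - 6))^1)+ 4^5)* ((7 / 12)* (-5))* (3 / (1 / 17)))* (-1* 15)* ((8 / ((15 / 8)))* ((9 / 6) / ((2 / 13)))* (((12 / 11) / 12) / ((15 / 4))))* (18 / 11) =454391028 / 121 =3755297.75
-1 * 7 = -7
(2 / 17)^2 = 4 / 289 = 0.01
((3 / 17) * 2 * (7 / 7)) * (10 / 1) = 60 / 17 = 3.53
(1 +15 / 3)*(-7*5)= -210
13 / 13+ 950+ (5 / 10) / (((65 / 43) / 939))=164007 / 130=1261.59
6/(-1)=-6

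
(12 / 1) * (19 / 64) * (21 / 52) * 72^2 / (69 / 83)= 2682477 / 299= 8971.49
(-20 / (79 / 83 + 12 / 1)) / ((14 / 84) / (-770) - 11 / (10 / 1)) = 306768 / 218569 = 1.40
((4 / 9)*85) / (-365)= -68 / 657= -0.10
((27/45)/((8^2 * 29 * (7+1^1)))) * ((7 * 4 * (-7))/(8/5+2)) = -49/22272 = -0.00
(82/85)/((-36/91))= -3731/1530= -2.44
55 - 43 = 12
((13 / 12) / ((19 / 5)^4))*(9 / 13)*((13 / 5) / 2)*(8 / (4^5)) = 4875 / 133448704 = 0.00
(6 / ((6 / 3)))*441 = 1323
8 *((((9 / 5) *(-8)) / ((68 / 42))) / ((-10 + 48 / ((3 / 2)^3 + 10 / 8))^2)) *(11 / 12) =-271062 / 595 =-455.57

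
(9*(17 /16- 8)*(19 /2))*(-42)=398601 /16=24912.56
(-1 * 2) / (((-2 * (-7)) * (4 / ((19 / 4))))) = -19 / 112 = -0.17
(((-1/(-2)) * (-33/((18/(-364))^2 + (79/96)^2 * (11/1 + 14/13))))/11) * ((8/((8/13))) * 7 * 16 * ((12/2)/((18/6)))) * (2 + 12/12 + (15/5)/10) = -5500368986112/3121713965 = -1761.97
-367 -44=-411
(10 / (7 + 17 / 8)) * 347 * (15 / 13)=416400 / 949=438.78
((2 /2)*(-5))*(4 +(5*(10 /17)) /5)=-390 /17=-22.94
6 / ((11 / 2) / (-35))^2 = 29400 / 121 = 242.98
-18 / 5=-3.60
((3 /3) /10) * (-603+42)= -561 /10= -56.10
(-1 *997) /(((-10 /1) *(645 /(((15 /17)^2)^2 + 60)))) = 336446623 /35914030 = 9.37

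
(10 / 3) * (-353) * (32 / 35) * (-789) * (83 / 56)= 1258063.18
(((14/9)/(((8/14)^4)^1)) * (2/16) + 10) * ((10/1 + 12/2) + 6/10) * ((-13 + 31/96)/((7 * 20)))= -11006865637/619315200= -17.77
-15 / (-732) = 5 / 244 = 0.02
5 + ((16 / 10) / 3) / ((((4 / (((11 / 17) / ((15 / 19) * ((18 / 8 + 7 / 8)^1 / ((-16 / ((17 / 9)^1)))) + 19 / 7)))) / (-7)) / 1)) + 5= 102564954 / 10518665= 9.75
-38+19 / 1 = -19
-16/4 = -4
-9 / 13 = -0.69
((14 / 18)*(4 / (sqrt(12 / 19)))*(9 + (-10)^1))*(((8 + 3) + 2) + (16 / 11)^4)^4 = -60006558926916354422894*sqrt(57) / 1240642706316448347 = -365165.23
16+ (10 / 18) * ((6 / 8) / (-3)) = 571 / 36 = 15.86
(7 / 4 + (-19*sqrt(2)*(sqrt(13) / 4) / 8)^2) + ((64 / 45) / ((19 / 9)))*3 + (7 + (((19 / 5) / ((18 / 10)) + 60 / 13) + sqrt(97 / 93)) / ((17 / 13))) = 13*sqrt(9021) / 1581 + 186649747 / 7441920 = 25.86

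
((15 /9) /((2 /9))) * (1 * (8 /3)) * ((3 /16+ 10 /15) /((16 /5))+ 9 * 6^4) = 44790785 /192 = 233285.34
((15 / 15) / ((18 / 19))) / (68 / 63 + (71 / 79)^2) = 830053 / 1483942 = 0.56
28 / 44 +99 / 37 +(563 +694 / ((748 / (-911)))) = -3859703 / 13838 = -278.92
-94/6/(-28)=47/84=0.56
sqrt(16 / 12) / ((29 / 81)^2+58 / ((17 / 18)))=74358*sqrt(3) / 6863981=0.02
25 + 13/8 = 213/8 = 26.62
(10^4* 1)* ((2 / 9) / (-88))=-2500 / 99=-25.25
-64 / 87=-0.74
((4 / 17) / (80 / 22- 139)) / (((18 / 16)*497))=-352 / 113225049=-0.00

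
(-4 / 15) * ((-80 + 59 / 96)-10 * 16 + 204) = 3397 / 360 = 9.44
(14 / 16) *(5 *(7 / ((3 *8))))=245 / 192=1.28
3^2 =9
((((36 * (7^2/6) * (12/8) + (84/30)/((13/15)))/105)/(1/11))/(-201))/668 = -0.00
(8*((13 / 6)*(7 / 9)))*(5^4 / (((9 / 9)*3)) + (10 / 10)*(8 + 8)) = 244972 / 81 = 3024.35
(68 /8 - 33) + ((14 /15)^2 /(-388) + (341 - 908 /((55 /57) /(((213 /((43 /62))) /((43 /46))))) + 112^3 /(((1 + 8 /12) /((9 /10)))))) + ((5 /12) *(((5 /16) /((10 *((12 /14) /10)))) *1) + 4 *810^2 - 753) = 34926201579132209 /11363806080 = 3073459.84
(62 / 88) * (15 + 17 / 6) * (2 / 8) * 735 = 812665 / 352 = 2308.71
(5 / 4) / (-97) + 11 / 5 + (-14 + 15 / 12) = -5123 / 485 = -10.56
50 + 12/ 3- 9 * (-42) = 432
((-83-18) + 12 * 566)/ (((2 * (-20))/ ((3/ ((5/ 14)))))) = -140511/ 100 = -1405.11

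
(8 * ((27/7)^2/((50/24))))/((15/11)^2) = 940896/30625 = 30.72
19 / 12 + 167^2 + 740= 343567 / 12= 28630.58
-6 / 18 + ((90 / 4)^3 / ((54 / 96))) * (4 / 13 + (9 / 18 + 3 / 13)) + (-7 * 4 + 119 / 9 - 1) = 2458490 / 117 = 21012.74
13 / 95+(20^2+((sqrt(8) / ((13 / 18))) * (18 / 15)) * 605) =38013 / 95+26136 * sqrt(2) / 13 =3243.36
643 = 643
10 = 10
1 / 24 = 0.04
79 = 79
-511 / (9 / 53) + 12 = -26975 / 9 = -2997.22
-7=-7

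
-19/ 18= -1.06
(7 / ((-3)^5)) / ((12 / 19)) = -133 / 2916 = -0.05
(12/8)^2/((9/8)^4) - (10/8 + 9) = -25793/2916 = -8.85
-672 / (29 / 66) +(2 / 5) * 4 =-221528 / 145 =-1527.78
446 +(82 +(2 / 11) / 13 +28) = 79510 / 143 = 556.01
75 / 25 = 3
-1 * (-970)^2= -940900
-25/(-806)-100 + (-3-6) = -87829/806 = -108.97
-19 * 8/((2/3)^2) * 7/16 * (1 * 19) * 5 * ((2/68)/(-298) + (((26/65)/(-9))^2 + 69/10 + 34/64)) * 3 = -3083095433243/9726720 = -316971.75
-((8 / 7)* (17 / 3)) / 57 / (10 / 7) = -68 / 855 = -0.08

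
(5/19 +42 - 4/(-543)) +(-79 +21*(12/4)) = 271033/10317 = 26.27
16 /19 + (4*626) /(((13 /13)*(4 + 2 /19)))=452596 /741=610.79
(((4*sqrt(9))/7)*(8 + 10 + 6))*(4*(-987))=-162432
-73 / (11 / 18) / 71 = -1314 / 781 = -1.68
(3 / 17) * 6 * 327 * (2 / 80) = 2943 / 340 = 8.66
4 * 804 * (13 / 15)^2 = 181168 / 75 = 2415.57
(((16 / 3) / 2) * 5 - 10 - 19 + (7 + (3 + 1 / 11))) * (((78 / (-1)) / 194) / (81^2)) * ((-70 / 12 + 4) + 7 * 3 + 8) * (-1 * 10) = -1949480 / 21001761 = -0.09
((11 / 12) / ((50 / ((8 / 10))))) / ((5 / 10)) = 11 / 375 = 0.03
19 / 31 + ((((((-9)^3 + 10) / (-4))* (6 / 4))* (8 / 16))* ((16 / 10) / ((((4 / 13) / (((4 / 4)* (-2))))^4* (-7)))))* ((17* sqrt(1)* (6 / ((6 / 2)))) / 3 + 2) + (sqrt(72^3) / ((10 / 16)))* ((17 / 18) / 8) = -636595597 / 868 + 408* sqrt(2) / 5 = -733289.67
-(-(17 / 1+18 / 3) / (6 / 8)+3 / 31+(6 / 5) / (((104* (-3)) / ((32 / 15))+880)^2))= 30.57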